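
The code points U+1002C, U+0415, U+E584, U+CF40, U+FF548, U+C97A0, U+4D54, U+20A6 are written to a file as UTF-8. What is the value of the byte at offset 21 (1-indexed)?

1-indexed offset 21 is 0-indexed offset 20.
U+1002C → 4-byte form F0 90 80 AC at offsets 0–3.
U+0415 → 2-byte form D0 95 at offsets 4–5.
U+E584 → 3-byte form EE 96 84 at offsets 6–8.
U+CF40 → 3-byte form EC BD 80 at offsets 9–11.
U+FF548 → 4-byte form F3 BF 95 88 at offsets 12–15.
U+C97A0 → 4-byte form F3 89 9E A0 at offsets 16–19.
U+4D54 → 3-byte form E4 B5 94 at offsets 20–22.
Offset 20 falls in char 7's range; it's byte 1 of E4 B5 94 = 0xE4.

0xE4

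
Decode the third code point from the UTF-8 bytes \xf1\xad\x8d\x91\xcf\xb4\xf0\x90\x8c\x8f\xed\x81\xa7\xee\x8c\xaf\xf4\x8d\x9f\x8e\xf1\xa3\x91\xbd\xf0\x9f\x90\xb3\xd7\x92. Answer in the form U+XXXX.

Offset 0: leading byte 0xF1 = 11110001 → 4-byte char #1 = F1 AD 8D 91.
Offset 4: leading byte 0xCF = 11001111 → 2-byte char #2 = CF B4.
Offset 6: leading byte 0xF0 = 11110000 → 4-byte char #3 = F0 90 8C 8F.
Leading byte 0xF0 = 11110000 matches 11110xxx → 4-byte sequence.
Byte 1: 0xF0 = 11110000, payload 000 (3 bits).
Byte 2: 0x90 = 10010000 (10xxxxxx ✓), payload 010000.
Byte 3: 0x8C = 10001100 (10xxxxxx ✓), payload 001100.
Byte 4: 0x8F = 10001111 (10xxxxxx ✓), payload 001111.
Concatenate: 000010000001100001111 = 0x1030F (21 bits → U+1030F).

U+1030F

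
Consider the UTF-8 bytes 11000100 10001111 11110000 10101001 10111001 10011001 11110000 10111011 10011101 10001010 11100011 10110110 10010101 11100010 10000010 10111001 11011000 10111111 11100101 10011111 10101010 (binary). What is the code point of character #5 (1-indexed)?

U+20B9

Offset 0: leading byte 0xC4 = 11000100 → 2-byte char #1 = C4 8F.
Offset 2: leading byte 0xF0 = 11110000 → 4-byte char #2 = F0 A9 B9 99.
Offset 6: leading byte 0xF0 = 11110000 → 4-byte char #3 = F0 BB 9D 8A.
Offset 10: leading byte 0xE3 = 11100011 → 3-byte char #4 = E3 B6 95.
Offset 13: leading byte 0xE2 = 11100010 → 3-byte char #5 = E2 82 B9.
Leading byte 0xE2 = 11100010 matches 1110xxxx → 3-byte sequence.
Byte 1: 0xE2 = 11100010, payload 0010 (4 bits).
Byte 2: 0x82 = 10000010 (10xxxxxx ✓), payload 000010.
Byte 3: 0xB9 = 10111001 (10xxxxxx ✓), payload 111001.
Concatenate: 0010000010111001 = 0x20B9 (16 bits → U+20B9).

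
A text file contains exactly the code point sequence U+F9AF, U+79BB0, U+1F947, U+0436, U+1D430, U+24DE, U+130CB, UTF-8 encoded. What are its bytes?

U+F9AF: 3-byte form → EF A6 AF.
U+79BB0: 4-byte form → F1 B9 AE B0.
U+1F947: 4-byte form → F0 9F A5 87.
U+0436: 2-byte form → D0 B6.
U+1D430: 4-byte form → F0 9D 90 B0.
U+24DE: 3-byte form → E2 93 9E.
U+130CB: 4-byte form → F0 93 83 8B.
Concatenated (24 bytes): EF A6 AF F1 B9 AE B0 F0 9F A5 87 D0 B6 F0 9D 90 B0 E2 93 9E F0 93 83 8B.

EF A6 AF F1 B9 AE B0 F0 9F A5 87 D0 B6 F0 9D 90 B0 E2 93 9E F0 93 83 8B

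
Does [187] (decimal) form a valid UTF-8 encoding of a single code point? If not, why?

Byte 0xBB = 10111011 has the form 10xxxxxx — a continuation byte — but there is no preceding leading byte.

invalid (continuation byte with no leading byte)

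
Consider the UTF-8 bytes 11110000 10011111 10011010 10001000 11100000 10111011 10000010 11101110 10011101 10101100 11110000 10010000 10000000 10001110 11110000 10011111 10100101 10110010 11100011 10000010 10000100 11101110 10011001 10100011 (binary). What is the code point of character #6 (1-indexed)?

U+3084

Offset 0: leading byte 0xF0 = 11110000 → 4-byte char #1 = F0 9F 9A 88.
Offset 4: leading byte 0xE0 = 11100000 → 3-byte char #2 = E0 BB 82.
Offset 7: leading byte 0xEE = 11101110 → 3-byte char #3 = EE 9D AC.
Offset 10: leading byte 0xF0 = 11110000 → 4-byte char #4 = F0 90 80 8E.
Offset 14: leading byte 0xF0 = 11110000 → 4-byte char #5 = F0 9F A5 B2.
Offset 18: leading byte 0xE3 = 11100011 → 3-byte char #6 = E3 82 84.
Leading byte 0xE3 = 11100011 matches 1110xxxx → 3-byte sequence.
Byte 1: 0xE3 = 11100011, payload 0011 (4 bits).
Byte 2: 0x82 = 10000010 (10xxxxxx ✓), payload 000010.
Byte 3: 0x84 = 10000100 (10xxxxxx ✓), payload 000100.
Concatenate: 0011000010000100 = 0x3084 (16 bits → U+3084).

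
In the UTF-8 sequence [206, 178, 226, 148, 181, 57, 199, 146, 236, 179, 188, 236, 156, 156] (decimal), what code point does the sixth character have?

Offset 0: leading byte 0xCE = 11001110 → 2-byte char #1 = CE B2.
Offset 2: leading byte 0xE2 = 11100010 → 3-byte char #2 = E2 94 B5.
Offset 5: leading byte 0x39 = 00111001 → 1-byte char #3 = 39.
Offset 6: leading byte 0xC7 = 11000111 → 2-byte char #4 = C7 92.
Offset 8: leading byte 0xEC = 11101100 → 3-byte char #5 = EC B3 BC.
Offset 11: leading byte 0xEC = 11101100 → 3-byte char #6 = EC 9C 9C.
Leading byte 0xEC = 11101100 matches 1110xxxx → 3-byte sequence.
Byte 1: 0xEC = 11101100, payload 1100 (4 bits).
Byte 2: 0x9C = 10011100 (10xxxxxx ✓), payload 011100.
Byte 3: 0x9C = 10011100 (10xxxxxx ✓), payload 011100.
Concatenate: 1100011100011100 = 0xC71C (16 bits → U+C71C).

U+C71C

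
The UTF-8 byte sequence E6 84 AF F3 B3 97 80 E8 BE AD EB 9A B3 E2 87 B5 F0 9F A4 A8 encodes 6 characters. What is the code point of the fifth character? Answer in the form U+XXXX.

U+21F5

Offset 0: leading byte 0xE6 = 11100110 → 3-byte char #1 = E6 84 AF.
Offset 3: leading byte 0xF3 = 11110011 → 4-byte char #2 = F3 B3 97 80.
Offset 7: leading byte 0xE8 = 11101000 → 3-byte char #3 = E8 BE AD.
Offset 10: leading byte 0xEB = 11101011 → 3-byte char #4 = EB 9A B3.
Offset 13: leading byte 0xE2 = 11100010 → 3-byte char #5 = E2 87 B5.
Leading byte 0xE2 = 11100010 matches 1110xxxx → 3-byte sequence.
Byte 1: 0xE2 = 11100010, payload 0010 (4 bits).
Byte 2: 0x87 = 10000111 (10xxxxxx ✓), payload 000111.
Byte 3: 0xB5 = 10110101 (10xxxxxx ✓), payload 110101.
Concatenate: 0010000111110101 = 0x21F5 (16 bits → U+21F5).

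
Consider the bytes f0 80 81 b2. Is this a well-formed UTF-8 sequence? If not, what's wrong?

Leading byte 0xF0 = 11110000 → 4-byte form.
Continuation bytes all match 10xxxxxx. Payload decodes to 0x72.
But 0x72 < 0x10000, the minimum for a 4-byte sequence — this is an overlong encoding.

invalid (overlong encoding)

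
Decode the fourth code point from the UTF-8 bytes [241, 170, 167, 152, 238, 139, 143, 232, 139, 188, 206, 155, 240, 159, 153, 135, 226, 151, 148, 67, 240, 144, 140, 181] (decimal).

Offset 0: leading byte 0xF1 = 11110001 → 4-byte char #1 = F1 AA A7 98.
Offset 4: leading byte 0xEE = 11101110 → 3-byte char #2 = EE 8B 8F.
Offset 7: leading byte 0xE8 = 11101000 → 3-byte char #3 = E8 8B BC.
Offset 10: leading byte 0xCE = 11001110 → 2-byte char #4 = CE 9B.
Leading byte 0xCE = 11001110 matches 110xxxxx → 2-byte sequence.
Byte 1: 0xCE = 11001110, payload 01110 (5 bits).
Byte 2: 0x9B = 10011011 (10xxxxxx ✓), payload 011011.
Concatenate: 01110011011 = 0x39B (11 bits → U+039B).

U+039B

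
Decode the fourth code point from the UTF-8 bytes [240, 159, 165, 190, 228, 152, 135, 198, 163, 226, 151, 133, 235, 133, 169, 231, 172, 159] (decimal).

Offset 0: leading byte 0xF0 = 11110000 → 4-byte char #1 = F0 9F A5 BE.
Offset 4: leading byte 0xE4 = 11100100 → 3-byte char #2 = E4 98 87.
Offset 7: leading byte 0xC6 = 11000110 → 2-byte char #3 = C6 A3.
Offset 9: leading byte 0xE2 = 11100010 → 3-byte char #4 = E2 97 85.
Leading byte 0xE2 = 11100010 matches 1110xxxx → 3-byte sequence.
Byte 1: 0xE2 = 11100010, payload 0010 (4 bits).
Byte 2: 0x97 = 10010111 (10xxxxxx ✓), payload 010111.
Byte 3: 0x85 = 10000101 (10xxxxxx ✓), payload 000101.
Concatenate: 0010010111000101 = 0x25C5 (16 bits → U+25C5).

U+25C5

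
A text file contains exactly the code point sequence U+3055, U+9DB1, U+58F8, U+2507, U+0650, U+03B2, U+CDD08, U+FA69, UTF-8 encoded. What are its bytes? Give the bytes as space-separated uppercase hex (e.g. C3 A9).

U+3055: 3-byte form → E3 81 95.
U+9DB1: 3-byte form → E9 B6 B1.
U+58F8: 3-byte form → E5 A3 B8.
U+2507: 3-byte form → E2 94 87.
U+0650: 2-byte form → D9 90.
U+03B2: 2-byte form → CE B2.
U+CDD08: 4-byte form → F3 8D B4 88.
U+FA69: 3-byte form → EF A9 A9.
Concatenated (23 bytes): E3 81 95 E9 B6 B1 E5 A3 B8 E2 94 87 D9 90 CE B2 F3 8D B4 88 EF A9 A9.

E3 81 95 E9 B6 B1 E5 A3 B8 E2 94 87 D9 90 CE B2 F3 8D B4 88 EF A9 A9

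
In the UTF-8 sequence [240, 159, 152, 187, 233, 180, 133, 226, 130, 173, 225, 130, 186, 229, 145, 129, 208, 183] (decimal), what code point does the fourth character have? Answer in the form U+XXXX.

U+10BA

Offset 0: leading byte 0xF0 = 11110000 → 4-byte char #1 = F0 9F 98 BB.
Offset 4: leading byte 0xE9 = 11101001 → 3-byte char #2 = E9 B4 85.
Offset 7: leading byte 0xE2 = 11100010 → 3-byte char #3 = E2 82 AD.
Offset 10: leading byte 0xE1 = 11100001 → 3-byte char #4 = E1 82 BA.
Leading byte 0xE1 = 11100001 matches 1110xxxx → 3-byte sequence.
Byte 1: 0xE1 = 11100001, payload 0001 (4 bits).
Byte 2: 0x82 = 10000010 (10xxxxxx ✓), payload 000010.
Byte 3: 0xBA = 10111010 (10xxxxxx ✓), payload 111010.
Concatenate: 0001000010111010 = 0x10BA (16 bits → U+10BA).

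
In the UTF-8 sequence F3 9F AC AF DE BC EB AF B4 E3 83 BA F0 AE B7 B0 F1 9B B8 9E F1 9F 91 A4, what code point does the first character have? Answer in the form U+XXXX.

Offset 0: leading byte 0xF3 = 11110011 → 4-byte char #1 = F3 9F AC AF.
Leading byte 0xF3 = 11110011 matches 11110xxx → 4-byte sequence.
Byte 1: 0xF3 = 11110011, payload 011 (3 bits).
Byte 2: 0x9F = 10011111 (10xxxxxx ✓), payload 011111.
Byte 3: 0xAC = 10101100 (10xxxxxx ✓), payload 101100.
Byte 4: 0xAF = 10101111 (10xxxxxx ✓), payload 101111.
Concatenate: 011011111101100101111 = 0xDFB2F (21 bits → U+DFB2F).

U+DFB2F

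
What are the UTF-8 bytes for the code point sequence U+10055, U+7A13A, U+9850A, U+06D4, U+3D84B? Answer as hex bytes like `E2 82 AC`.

U+10055: 4-byte form → F0 90 81 95.
U+7A13A: 4-byte form → F1 BA 84 BA.
U+9850A: 4-byte form → F2 98 94 8A.
U+06D4: 2-byte form → DB 94.
U+3D84B: 4-byte form → F0 BD A1 8B.
Concatenated (18 bytes): F0 90 81 95 F1 BA 84 BA F2 98 94 8A DB 94 F0 BD A1 8B.

F0 90 81 95 F1 BA 84 BA F2 98 94 8A DB 94 F0 BD A1 8B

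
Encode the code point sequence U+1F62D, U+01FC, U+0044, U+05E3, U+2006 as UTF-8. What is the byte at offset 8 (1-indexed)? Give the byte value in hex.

1-indexed offset 8 is 0-indexed offset 7.
U+1F62D → 4-byte form F0 9F 98 AD at offsets 0–3.
U+01FC → 2-byte form C7 BC at offsets 4–5.
U+0044 → 1-byte form 44 at offsets 6–6.
U+05E3 → 2-byte form D7 A3 at offsets 7–8.
Offset 7 falls in char 4's range; it's byte 1 of D7 A3 = 0xD7.

0xD7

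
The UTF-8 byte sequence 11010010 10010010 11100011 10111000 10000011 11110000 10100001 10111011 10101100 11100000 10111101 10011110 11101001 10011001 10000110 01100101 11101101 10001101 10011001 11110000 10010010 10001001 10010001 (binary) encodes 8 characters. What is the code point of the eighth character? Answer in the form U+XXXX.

Offset 0: leading byte 0xD2 = 11010010 → 2-byte char #1 = D2 92.
Offset 2: leading byte 0xE3 = 11100011 → 3-byte char #2 = E3 B8 83.
Offset 5: leading byte 0xF0 = 11110000 → 4-byte char #3 = F0 A1 BB AC.
Offset 9: leading byte 0xE0 = 11100000 → 3-byte char #4 = E0 BD 9E.
Offset 12: leading byte 0xE9 = 11101001 → 3-byte char #5 = E9 99 86.
Offset 15: leading byte 0x65 = 01100101 → 1-byte char #6 = 65.
Offset 16: leading byte 0xED = 11101101 → 3-byte char #7 = ED 8D 99.
Offset 19: leading byte 0xF0 = 11110000 → 4-byte char #8 = F0 92 89 91.
Leading byte 0xF0 = 11110000 matches 11110xxx → 4-byte sequence.
Byte 1: 0xF0 = 11110000, payload 000 (3 bits).
Byte 2: 0x92 = 10010010 (10xxxxxx ✓), payload 010010.
Byte 3: 0x89 = 10001001 (10xxxxxx ✓), payload 001001.
Byte 4: 0x91 = 10010001 (10xxxxxx ✓), payload 010001.
Concatenate: 000010010001001010001 = 0x12251 (21 bits → U+12251).

U+12251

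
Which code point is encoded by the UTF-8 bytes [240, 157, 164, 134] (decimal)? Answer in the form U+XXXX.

U+1D906

Leading byte 0xF0 = 11110000 matches 11110xxx → 4-byte sequence.
Byte 1: 0xF0 = 11110000, payload 000 (3 bits).
Byte 2: 0x9D = 10011101 (10xxxxxx ✓), payload 011101.
Byte 3: 0xA4 = 10100100 (10xxxxxx ✓), payload 100100.
Byte 4: 0x86 = 10000110 (10xxxxxx ✓), payload 000110.
Concatenate: 000011101100100000110 = 0x1D906 (21 bits → U+1D906).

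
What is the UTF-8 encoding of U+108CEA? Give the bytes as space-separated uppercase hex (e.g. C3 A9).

F4 88 B3 AA

U+108CEA = 0x108CEA = 1084650 decimal. In range U+10000–U+10FFFF → 4-byte form: 11110xxx 10xxxxxx 10xxxxxx 10xxxxxx.
Binary (21 bits): 100001000110011101010.
Split 3+6+6+6: 100 | 001000 | 110011 | 101010.
Byte 1: 11110100 = 0xF4.
Byte 2: 10001000 = 0x88.
Byte 3: 10110011 = 0xB3.
Byte 4: 10101010 = 0xAA.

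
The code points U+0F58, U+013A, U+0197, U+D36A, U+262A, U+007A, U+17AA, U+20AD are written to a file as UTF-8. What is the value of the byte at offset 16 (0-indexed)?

U+0F58 → 3-byte form E0 BD 98 at offsets 0–2.
U+013A → 2-byte form C4 BA at offsets 3–4.
U+0197 → 2-byte form C6 97 at offsets 5–6.
U+D36A → 3-byte form ED 8D AA at offsets 7–9.
U+262A → 3-byte form E2 98 AA at offsets 10–12.
U+007A → 1-byte form 7A at offsets 13–13.
U+17AA → 3-byte form E1 9E AA at offsets 14–16.
Offset 16 falls in char 7's range; it's byte 3 of E1 9E AA = 0xAA.

0xAA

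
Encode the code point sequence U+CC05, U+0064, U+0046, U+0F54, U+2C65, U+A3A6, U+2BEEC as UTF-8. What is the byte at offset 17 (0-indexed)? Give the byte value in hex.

0xAC

U+CC05 → 3-byte form EC B0 85 at offsets 0–2.
U+0064 → 1-byte form 64 at offsets 3–3.
U+0046 → 1-byte form 46 at offsets 4–4.
U+0F54 → 3-byte form E0 BD 94 at offsets 5–7.
U+2C65 → 3-byte form E2 B1 A5 at offsets 8–10.
U+A3A6 → 3-byte form EA 8E A6 at offsets 11–13.
U+2BEEC → 4-byte form F0 AB BB AC at offsets 14–17.
Offset 17 falls in char 7's range; it's byte 4 of F0 AB BB AC = 0xAC.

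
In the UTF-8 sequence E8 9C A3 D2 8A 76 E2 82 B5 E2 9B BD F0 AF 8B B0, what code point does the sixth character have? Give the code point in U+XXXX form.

Offset 0: leading byte 0xE8 = 11101000 → 3-byte char #1 = E8 9C A3.
Offset 3: leading byte 0xD2 = 11010010 → 2-byte char #2 = D2 8A.
Offset 5: leading byte 0x76 = 01110110 → 1-byte char #3 = 76.
Offset 6: leading byte 0xE2 = 11100010 → 3-byte char #4 = E2 82 B5.
Offset 9: leading byte 0xE2 = 11100010 → 3-byte char #5 = E2 9B BD.
Offset 12: leading byte 0xF0 = 11110000 → 4-byte char #6 = F0 AF 8B B0.
Leading byte 0xF0 = 11110000 matches 11110xxx → 4-byte sequence.
Byte 1: 0xF0 = 11110000, payload 000 (3 bits).
Byte 2: 0xAF = 10101111 (10xxxxxx ✓), payload 101111.
Byte 3: 0x8B = 10001011 (10xxxxxx ✓), payload 001011.
Byte 4: 0xB0 = 10110000 (10xxxxxx ✓), payload 110000.
Concatenate: 000101111001011110000 = 0x2F2F0 (21 bits → U+2F2F0).

U+2F2F0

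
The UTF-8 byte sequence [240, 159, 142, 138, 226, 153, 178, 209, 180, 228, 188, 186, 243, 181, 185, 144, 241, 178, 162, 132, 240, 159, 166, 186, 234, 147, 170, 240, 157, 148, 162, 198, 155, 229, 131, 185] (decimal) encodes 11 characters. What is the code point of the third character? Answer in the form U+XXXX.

U+0474

Offset 0: leading byte 0xF0 = 11110000 → 4-byte char #1 = F0 9F 8E 8A.
Offset 4: leading byte 0xE2 = 11100010 → 3-byte char #2 = E2 99 B2.
Offset 7: leading byte 0xD1 = 11010001 → 2-byte char #3 = D1 B4.
Leading byte 0xD1 = 11010001 matches 110xxxxx → 2-byte sequence.
Byte 1: 0xD1 = 11010001, payload 10001 (5 bits).
Byte 2: 0xB4 = 10110100 (10xxxxxx ✓), payload 110100.
Concatenate: 10001110100 = 0x474 (11 bits → U+0474).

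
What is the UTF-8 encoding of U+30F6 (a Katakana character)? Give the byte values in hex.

U+30F6 = 0x30F6 = 12534 decimal. In range U+0800–U+FFFF → 3-byte form: 1110xxxx 10xxxxxx 10xxxxxx.
Binary (16 bits): 0011000011110110.
Split 4+6+6: 0011 | 000011 | 110110.
Byte 1: 11100011 = 0xE3.
Byte 2: 10000011 = 0x83.
Byte 3: 10110110 = 0xB6.

E3 83 B6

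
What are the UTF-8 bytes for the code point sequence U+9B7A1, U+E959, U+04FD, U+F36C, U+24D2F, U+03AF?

F2 9B 9E A1 EE A5 99 D3 BD EF 8D AC F0 A4 B4 AF CE AF

U+9B7A1: 4-byte form → F2 9B 9E A1.
U+E959: 3-byte form → EE A5 99.
U+04FD: 2-byte form → D3 BD.
U+F36C: 3-byte form → EF 8D AC.
U+24D2F: 4-byte form → F0 A4 B4 AF.
U+03AF: 2-byte form → CE AF.
Concatenated (18 bytes): F2 9B 9E A1 EE A5 99 D3 BD EF 8D AC F0 A4 B4 AF CE AF.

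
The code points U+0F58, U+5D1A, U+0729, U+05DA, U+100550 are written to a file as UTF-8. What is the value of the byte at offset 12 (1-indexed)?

0x80

1-indexed offset 12 is 0-indexed offset 11.
U+0F58 → 3-byte form E0 BD 98 at offsets 0–2.
U+5D1A → 3-byte form E5 B4 9A at offsets 3–5.
U+0729 → 2-byte form DC A9 at offsets 6–7.
U+05DA → 2-byte form D7 9A at offsets 8–9.
U+100550 → 4-byte form F4 80 95 90 at offsets 10–13.
Offset 11 falls in char 5's range; it's byte 2 of F4 80 95 90 = 0x80.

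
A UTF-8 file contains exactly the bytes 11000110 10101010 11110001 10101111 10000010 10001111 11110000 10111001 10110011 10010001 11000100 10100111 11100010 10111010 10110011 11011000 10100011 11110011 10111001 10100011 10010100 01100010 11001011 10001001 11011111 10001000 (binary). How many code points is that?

Byte at offset 0: 0xC6 = 11000110 → 2-byte char (#1). Advance 2.
Byte at offset 2: 0xF1 = 11110001 → 4-byte char (#2). Advance 4.
Byte at offset 6: 0xF0 = 11110000 → 4-byte char (#3). Advance 4.
Byte at offset 10: 0xC4 = 11000100 → 2-byte char (#4). Advance 2.
Byte at offset 12: 0xE2 = 11100010 → 3-byte char (#5). Advance 3.
Byte at offset 15: 0xD8 = 11011000 → 2-byte char (#6). Advance 2.
Byte at offset 17: 0xF3 = 11110011 → 4-byte char (#7). Advance 4.
Byte at offset 21: 0x62 = 01100010 → 1-byte char (#8). Advance 1.
Byte at offset 22: 0xCB = 11001011 → 2-byte char (#9). Advance 2.
Byte at offset 24: 0xDF = 11011111 → 2-byte char (#10). Advance 2.
Reached end at offset 26 after 10 code points.

10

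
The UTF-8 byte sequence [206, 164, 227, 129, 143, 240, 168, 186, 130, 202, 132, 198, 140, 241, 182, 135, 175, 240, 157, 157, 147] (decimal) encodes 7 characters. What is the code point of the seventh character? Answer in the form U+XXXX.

Offset 0: leading byte 0xCE = 11001110 → 2-byte char #1 = CE A4.
Offset 2: leading byte 0xE3 = 11100011 → 3-byte char #2 = E3 81 8F.
Offset 5: leading byte 0xF0 = 11110000 → 4-byte char #3 = F0 A8 BA 82.
Offset 9: leading byte 0xCA = 11001010 → 2-byte char #4 = CA 84.
Offset 11: leading byte 0xC6 = 11000110 → 2-byte char #5 = C6 8C.
Offset 13: leading byte 0xF1 = 11110001 → 4-byte char #6 = F1 B6 87 AF.
Offset 17: leading byte 0xF0 = 11110000 → 4-byte char #7 = F0 9D 9D 93.
Leading byte 0xF0 = 11110000 matches 11110xxx → 4-byte sequence.
Byte 1: 0xF0 = 11110000, payload 000 (3 bits).
Byte 2: 0x9D = 10011101 (10xxxxxx ✓), payload 011101.
Byte 3: 0x9D = 10011101 (10xxxxxx ✓), payload 011101.
Byte 4: 0x93 = 10010011 (10xxxxxx ✓), payload 010011.
Concatenate: 000011101011101010011 = 0x1D753 (21 bits → U+1D753).

U+1D753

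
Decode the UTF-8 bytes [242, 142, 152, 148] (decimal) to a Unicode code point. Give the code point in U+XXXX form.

Leading byte 0xF2 = 11110010 matches 11110xxx → 4-byte sequence.
Byte 1: 0xF2 = 11110010, payload 010 (3 bits).
Byte 2: 0x8E = 10001110 (10xxxxxx ✓), payload 001110.
Byte 3: 0x98 = 10011000 (10xxxxxx ✓), payload 011000.
Byte 4: 0x94 = 10010100 (10xxxxxx ✓), payload 010100.
Concatenate: 010001110011000010100 = 0x8E614 (21 bits → U+8E614).

U+8E614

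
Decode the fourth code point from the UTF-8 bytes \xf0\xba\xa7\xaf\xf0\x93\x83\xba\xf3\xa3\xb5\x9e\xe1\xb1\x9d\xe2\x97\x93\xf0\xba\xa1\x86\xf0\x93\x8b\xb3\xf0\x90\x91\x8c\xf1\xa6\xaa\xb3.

Offset 0: leading byte 0xF0 = 11110000 → 4-byte char #1 = F0 BA A7 AF.
Offset 4: leading byte 0xF0 = 11110000 → 4-byte char #2 = F0 93 83 BA.
Offset 8: leading byte 0xF3 = 11110011 → 4-byte char #3 = F3 A3 B5 9E.
Offset 12: leading byte 0xE1 = 11100001 → 3-byte char #4 = E1 B1 9D.
Leading byte 0xE1 = 11100001 matches 1110xxxx → 3-byte sequence.
Byte 1: 0xE1 = 11100001, payload 0001 (4 bits).
Byte 2: 0xB1 = 10110001 (10xxxxxx ✓), payload 110001.
Byte 3: 0x9D = 10011101 (10xxxxxx ✓), payload 011101.
Concatenate: 0001110001011101 = 0x1C5D (16 bits → U+1C5D).

U+1C5D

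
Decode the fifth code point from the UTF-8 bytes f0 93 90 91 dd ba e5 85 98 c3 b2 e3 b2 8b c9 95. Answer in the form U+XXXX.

Offset 0: leading byte 0xF0 = 11110000 → 4-byte char #1 = F0 93 90 91.
Offset 4: leading byte 0xDD = 11011101 → 2-byte char #2 = DD BA.
Offset 6: leading byte 0xE5 = 11100101 → 3-byte char #3 = E5 85 98.
Offset 9: leading byte 0xC3 = 11000011 → 2-byte char #4 = C3 B2.
Offset 11: leading byte 0xE3 = 11100011 → 3-byte char #5 = E3 B2 8B.
Leading byte 0xE3 = 11100011 matches 1110xxxx → 3-byte sequence.
Byte 1: 0xE3 = 11100011, payload 0011 (4 bits).
Byte 2: 0xB2 = 10110010 (10xxxxxx ✓), payload 110010.
Byte 3: 0x8B = 10001011 (10xxxxxx ✓), payload 001011.
Concatenate: 0011110010001011 = 0x3C8B (16 bits → U+3C8B).

U+3C8B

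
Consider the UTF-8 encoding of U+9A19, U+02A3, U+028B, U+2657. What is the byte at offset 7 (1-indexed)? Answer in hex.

1-indexed offset 7 is 0-indexed offset 6.
U+9A19 → 3-byte form E9 A8 99 at offsets 0–2.
U+02A3 → 2-byte form CA A3 at offsets 3–4.
U+028B → 2-byte form CA 8B at offsets 5–6.
Offset 6 falls in char 3's range; it's byte 2 of CA 8B = 0x8B.

0x8B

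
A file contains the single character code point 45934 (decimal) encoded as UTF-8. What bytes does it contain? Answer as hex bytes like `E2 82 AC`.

EB 8D AE

U+B36E = 0xB36E = 45934 decimal. In range U+0800–U+FFFF → 3-byte form: 1110xxxx 10xxxxxx 10xxxxxx.
Binary (16 bits): 1011001101101110.
Split 4+6+6: 1011 | 001101 | 101110.
Byte 1: 11101011 = 0xEB.
Byte 2: 10001101 = 0x8D.
Byte 3: 10101110 = 0xAE.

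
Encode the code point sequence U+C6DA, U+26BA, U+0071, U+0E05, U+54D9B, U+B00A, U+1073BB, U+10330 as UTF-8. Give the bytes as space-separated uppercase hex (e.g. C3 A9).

EC 9B 9A E2 9A BA 71 E0 B8 85 F1 94 B6 9B EB 80 8A F4 87 8E BB F0 90 8C B0

U+C6DA: 3-byte form → EC 9B 9A.
U+26BA: 3-byte form → E2 9A BA.
U+0071: 1-byte form → 71.
U+0E05: 3-byte form → E0 B8 85.
U+54D9B: 4-byte form → F1 94 B6 9B.
U+B00A: 3-byte form → EB 80 8A.
U+1073BB: 4-byte form → F4 87 8E BB.
U+10330: 4-byte form → F0 90 8C B0.
Concatenated (25 bytes): EC 9B 9A E2 9A BA 71 E0 B8 85 F1 94 B6 9B EB 80 8A F4 87 8E BB F0 90 8C B0.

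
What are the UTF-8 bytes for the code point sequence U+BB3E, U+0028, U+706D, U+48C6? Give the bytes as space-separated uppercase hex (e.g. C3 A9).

U+BB3E: 3-byte form → EB AC BE.
U+0028: 1-byte form → 28.
U+706D: 3-byte form → E7 81 AD.
U+48C6: 3-byte form → E4 A3 86.
Concatenated (10 bytes): EB AC BE 28 E7 81 AD E4 A3 86.

EB AC BE 28 E7 81 AD E4 A3 86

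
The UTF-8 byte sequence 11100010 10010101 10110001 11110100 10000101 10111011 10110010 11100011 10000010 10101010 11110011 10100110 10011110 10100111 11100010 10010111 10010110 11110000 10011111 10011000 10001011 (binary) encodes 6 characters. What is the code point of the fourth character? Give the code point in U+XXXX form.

U+E67A7

Offset 0: leading byte 0xE2 = 11100010 → 3-byte char #1 = E2 95 B1.
Offset 3: leading byte 0xF4 = 11110100 → 4-byte char #2 = F4 85 BB B2.
Offset 7: leading byte 0xE3 = 11100011 → 3-byte char #3 = E3 82 AA.
Offset 10: leading byte 0xF3 = 11110011 → 4-byte char #4 = F3 A6 9E A7.
Leading byte 0xF3 = 11110011 matches 11110xxx → 4-byte sequence.
Byte 1: 0xF3 = 11110011, payload 011 (3 bits).
Byte 2: 0xA6 = 10100110 (10xxxxxx ✓), payload 100110.
Byte 3: 0x9E = 10011110 (10xxxxxx ✓), payload 011110.
Byte 4: 0xA7 = 10100111 (10xxxxxx ✓), payload 100111.
Concatenate: 011100110011110100111 = 0xE67A7 (21 bits → U+E67A7).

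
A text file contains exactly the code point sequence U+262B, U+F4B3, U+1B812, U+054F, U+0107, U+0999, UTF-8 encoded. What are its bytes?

E2 98 AB EF 92 B3 F0 9B A0 92 D5 8F C4 87 E0 A6 99

U+262B: 3-byte form → E2 98 AB.
U+F4B3: 3-byte form → EF 92 B3.
U+1B812: 4-byte form → F0 9B A0 92.
U+054F: 2-byte form → D5 8F.
U+0107: 2-byte form → C4 87.
U+0999: 3-byte form → E0 A6 99.
Concatenated (17 bytes): E2 98 AB EF 92 B3 F0 9B A0 92 D5 8F C4 87 E0 A6 99.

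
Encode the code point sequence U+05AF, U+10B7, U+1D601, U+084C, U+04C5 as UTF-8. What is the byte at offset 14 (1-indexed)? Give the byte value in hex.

1-indexed offset 14 is 0-indexed offset 13.
U+05AF → 2-byte form D6 AF at offsets 0–1.
U+10B7 → 3-byte form E1 82 B7 at offsets 2–4.
U+1D601 → 4-byte form F0 9D 98 81 at offsets 5–8.
U+084C → 3-byte form E0 A1 8C at offsets 9–11.
U+04C5 → 2-byte form D3 85 at offsets 12–13.
Offset 13 falls in char 5's range; it's byte 2 of D3 85 = 0x85.

0x85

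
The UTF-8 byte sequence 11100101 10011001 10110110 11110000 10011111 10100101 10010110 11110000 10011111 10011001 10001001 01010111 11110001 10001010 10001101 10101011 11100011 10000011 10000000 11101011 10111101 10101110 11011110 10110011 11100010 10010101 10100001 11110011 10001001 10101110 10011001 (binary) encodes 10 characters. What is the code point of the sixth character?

Offset 0: leading byte 0xE5 = 11100101 → 3-byte char #1 = E5 99 B6.
Offset 3: leading byte 0xF0 = 11110000 → 4-byte char #2 = F0 9F A5 96.
Offset 7: leading byte 0xF0 = 11110000 → 4-byte char #3 = F0 9F 99 89.
Offset 11: leading byte 0x57 = 01010111 → 1-byte char #4 = 57.
Offset 12: leading byte 0xF1 = 11110001 → 4-byte char #5 = F1 8A 8D AB.
Offset 16: leading byte 0xE3 = 11100011 → 3-byte char #6 = E3 83 80.
Leading byte 0xE3 = 11100011 matches 1110xxxx → 3-byte sequence.
Byte 1: 0xE3 = 11100011, payload 0011 (4 bits).
Byte 2: 0x83 = 10000011 (10xxxxxx ✓), payload 000011.
Byte 3: 0x80 = 10000000 (10xxxxxx ✓), payload 000000.
Concatenate: 0011000011000000 = 0x30C0 (16 bits → U+30C0).

U+30C0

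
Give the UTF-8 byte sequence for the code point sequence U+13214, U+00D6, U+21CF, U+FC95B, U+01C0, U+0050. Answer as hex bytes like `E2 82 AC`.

F0 93 88 94 C3 96 E2 87 8F F3 BC A5 9B C7 80 50

U+13214: 4-byte form → F0 93 88 94.
U+00D6: 2-byte form → C3 96.
U+21CF: 3-byte form → E2 87 8F.
U+FC95B: 4-byte form → F3 BC A5 9B.
U+01C0: 2-byte form → C7 80.
U+0050: 1-byte form → 50.
Concatenated (16 bytes): F0 93 88 94 C3 96 E2 87 8F F3 BC A5 9B C7 80 50.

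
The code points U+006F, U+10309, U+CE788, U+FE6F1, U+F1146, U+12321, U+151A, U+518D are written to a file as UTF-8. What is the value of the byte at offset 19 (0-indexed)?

0x8C

U+006F → 1-byte form 6F at offsets 0–0.
U+10309 → 4-byte form F0 90 8C 89 at offsets 1–4.
U+CE788 → 4-byte form F3 8E 9E 88 at offsets 5–8.
U+FE6F1 → 4-byte form F3 BE 9B B1 at offsets 9–12.
U+F1146 → 4-byte form F3 B1 85 86 at offsets 13–16.
U+12321 → 4-byte form F0 92 8C A1 at offsets 17–20.
Offset 19 falls in char 6's range; it's byte 3 of F0 92 8C A1 = 0x8C.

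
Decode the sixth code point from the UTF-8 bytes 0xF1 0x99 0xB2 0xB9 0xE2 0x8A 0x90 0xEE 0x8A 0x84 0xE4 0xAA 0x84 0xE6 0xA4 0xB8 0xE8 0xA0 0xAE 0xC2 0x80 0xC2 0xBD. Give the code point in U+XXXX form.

U+882E

Offset 0: leading byte 0xF1 = 11110001 → 4-byte char #1 = F1 99 B2 B9.
Offset 4: leading byte 0xE2 = 11100010 → 3-byte char #2 = E2 8A 90.
Offset 7: leading byte 0xEE = 11101110 → 3-byte char #3 = EE 8A 84.
Offset 10: leading byte 0xE4 = 11100100 → 3-byte char #4 = E4 AA 84.
Offset 13: leading byte 0xE6 = 11100110 → 3-byte char #5 = E6 A4 B8.
Offset 16: leading byte 0xE8 = 11101000 → 3-byte char #6 = E8 A0 AE.
Leading byte 0xE8 = 11101000 matches 1110xxxx → 3-byte sequence.
Byte 1: 0xE8 = 11101000, payload 1000 (4 bits).
Byte 2: 0xA0 = 10100000 (10xxxxxx ✓), payload 100000.
Byte 3: 0xAE = 10101110 (10xxxxxx ✓), payload 101110.
Concatenate: 1000100000101110 = 0x882E (16 bits → U+882E).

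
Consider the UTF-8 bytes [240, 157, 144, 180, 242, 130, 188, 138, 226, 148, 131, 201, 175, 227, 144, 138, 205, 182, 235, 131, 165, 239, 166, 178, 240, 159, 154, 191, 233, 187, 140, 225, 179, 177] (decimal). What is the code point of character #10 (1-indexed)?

Offset 0: leading byte 0xF0 = 11110000 → 4-byte char #1 = F0 9D 90 B4.
Offset 4: leading byte 0xF2 = 11110010 → 4-byte char #2 = F2 82 BC 8A.
Offset 8: leading byte 0xE2 = 11100010 → 3-byte char #3 = E2 94 83.
Offset 11: leading byte 0xC9 = 11001001 → 2-byte char #4 = C9 AF.
Offset 13: leading byte 0xE3 = 11100011 → 3-byte char #5 = E3 90 8A.
Offset 16: leading byte 0xCD = 11001101 → 2-byte char #6 = CD B6.
Offset 18: leading byte 0xEB = 11101011 → 3-byte char #7 = EB 83 A5.
Offset 21: leading byte 0xEF = 11101111 → 3-byte char #8 = EF A6 B2.
Offset 24: leading byte 0xF0 = 11110000 → 4-byte char #9 = F0 9F 9A BF.
Offset 28: leading byte 0xE9 = 11101001 → 3-byte char #10 = E9 BB 8C.
Leading byte 0xE9 = 11101001 matches 1110xxxx → 3-byte sequence.
Byte 1: 0xE9 = 11101001, payload 1001 (4 bits).
Byte 2: 0xBB = 10111011 (10xxxxxx ✓), payload 111011.
Byte 3: 0x8C = 10001100 (10xxxxxx ✓), payload 001100.
Concatenate: 1001111011001100 = 0x9ECC (16 bits → U+9ECC).

U+9ECC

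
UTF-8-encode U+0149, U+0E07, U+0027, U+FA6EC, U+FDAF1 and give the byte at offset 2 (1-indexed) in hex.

0x89

1-indexed offset 2 is 0-indexed offset 1.
U+0149 → 2-byte form C5 89 at offsets 0–1.
Offset 1 falls in char 1's range; it's byte 2 of C5 89 = 0x89.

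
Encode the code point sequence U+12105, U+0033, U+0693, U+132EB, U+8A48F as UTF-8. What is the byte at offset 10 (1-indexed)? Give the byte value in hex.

0x8B

1-indexed offset 10 is 0-indexed offset 9.
U+12105 → 4-byte form F0 92 84 85 at offsets 0–3.
U+0033 → 1-byte form 33 at offsets 4–4.
U+0693 → 2-byte form DA 93 at offsets 5–6.
U+132EB → 4-byte form F0 93 8B AB at offsets 7–10.
Offset 9 falls in char 4's range; it's byte 3 of F0 93 8B AB = 0x8B.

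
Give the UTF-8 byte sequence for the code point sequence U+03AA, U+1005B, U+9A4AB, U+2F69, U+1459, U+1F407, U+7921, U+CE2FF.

U+03AA: 2-byte form → CE AA.
U+1005B: 4-byte form → F0 90 81 9B.
U+9A4AB: 4-byte form → F2 9A 92 AB.
U+2F69: 3-byte form → E2 BD A9.
U+1459: 3-byte form → E1 91 99.
U+1F407: 4-byte form → F0 9F 90 87.
U+7921: 3-byte form → E7 A4 A1.
U+CE2FF: 4-byte form → F3 8E 8B BF.
Concatenated (27 bytes): CE AA F0 90 81 9B F2 9A 92 AB E2 BD A9 E1 91 99 F0 9F 90 87 E7 A4 A1 F3 8E 8B BF.

CE AA F0 90 81 9B F2 9A 92 AB E2 BD A9 E1 91 99 F0 9F 90 87 E7 A4 A1 F3 8E 8B BF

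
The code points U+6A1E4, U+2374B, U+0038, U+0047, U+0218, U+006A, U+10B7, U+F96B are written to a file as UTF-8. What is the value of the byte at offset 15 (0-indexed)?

U+6A1E4 → 4-byte form F1 AA 87 A4 at offsets 0–3.
U+2374B → 4-byte form F0 A3 9D 8B at offsets 4–7.
U+0038 → 1-byte form 38 at offsets 8–8.
U+0047 → 1-byte form 47 at offsets 9–9.
U+0218 → 2-byte form C8 98 at offsets 10–11.
U+006A → 1-byte form 6A at offsets 12–12.
U+10B7 → 3-byte form E1 82 B7 at offsets 13–15.
Offset 15 falls in char 7's range; it's byte 3 of E1 82 B7 = 0xB7.

0xB7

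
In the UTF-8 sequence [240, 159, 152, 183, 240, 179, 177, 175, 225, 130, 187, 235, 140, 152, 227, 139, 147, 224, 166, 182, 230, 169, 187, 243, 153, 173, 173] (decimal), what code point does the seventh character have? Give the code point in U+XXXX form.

U+6A7B

Offset 0: leading byte 0xF0 = 11110000 → 4-byte char #1 = F0 9F 98 B7.
Offset 4: leading byte 0xF0 = 11110000 → 4-byte char #2 = F0 B3 B1 AF.
Offset 8: leading byte 0xE1 = 11100001 → 3-byte char #3 = E1 82 BB.
Offset 11: leading byte 0xEB = 11101011 → 3-byte char #4 = EB 8C 98.
Offset 14: leading byte 0xE3 = 11100011 → 3-byte char #5 = E3 8B 93.
Offset 17: leading byte 0xE0 = 11100000 → 3-byte char #6 = E0 A6 B6.
Offset 20: leading byte 0xE6 = 11100110 → 3-byte char #7 = E6 A9 BB.
Leading byte 0xE6 = 11100110 matches 1110xxxx → 3-byte sequence.
Byte 1: 0xE6 = 11100110, payload 0110 (4 bits).
Byte 2: 0xA9 = 10101001 (10xxxxxx ✓), payload 101001.
Byte 3: 0xBB = 10111011 (10xxxxxx ✓), payload 111011.
Concatenate: 0110101001111011 = 0x6A7B (16 bits → U+6A7B).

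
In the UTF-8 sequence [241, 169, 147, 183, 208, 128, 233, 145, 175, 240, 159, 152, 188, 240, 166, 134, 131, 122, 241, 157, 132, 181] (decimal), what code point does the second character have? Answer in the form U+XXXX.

U+0400

Offset 0: leading byte 0xF1 = 11110001 → 4-byte char #1 = F1 A9 93 B7.
Offset 4: leading byte 0xD0 = 11010000 → 2-byte char #2 = D0 80.
Leading byte 0xD0 = 11010000 matches 110xxxxx → 2-byte sequence.
Byte 1: 0xD0 = 11010000, payload 10000 (5 bits).
Byte 2: 0x80 = 10000000 (10xxxxxx ✓), payload 000000.
Concatenate: 10000000000 = 0x400 (11 bits → U+0400).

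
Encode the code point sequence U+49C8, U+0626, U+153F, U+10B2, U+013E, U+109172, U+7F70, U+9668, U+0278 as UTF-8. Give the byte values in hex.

U+49C8: 3-byte form → E4 A7 88.
U+0626: 2-byte form → D8 A6.
U+153F: 3-byte form → E1 94 BF.
U+10B2: 3-byte form → E1 82 B2.
U+013E: 2-byte form → C4 BE.
U+109172: 4-byte form → F4 89 85 B2.
U+7F70: 3-byte form → E7 BD B0.
U+9668: 3-byte form → E9 99 A8.
U+0278: 2-byte form → C9 B8.
Concatenated (25 bytes): E4 A7 88 D8 A6 E1 94 BF E1 82 B2 C4 BE F4 89 85 B2 E7 BD B0 E9 99 A8 C9 B8.

E4 A7 88 D8 A6 E1 94 BF E1 82 B2 C4 BE F4 89 85 B2 E7 BD B0 E9 99 A8 C9 B8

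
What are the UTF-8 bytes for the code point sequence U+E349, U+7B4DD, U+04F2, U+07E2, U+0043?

EE 8D 89 F1 BB 93 9D D3 B2 DF A2 43

U+E349: 3-byte form → EE 8D 89.
U+7B4DD: 4-byte form → F1 BB 93 9D.
U+04F2: 2-byte form → D3 B2.
U+07E2: 2-byte form → DF A2.
U+0043: 1-byte form → 43.
Concatenated (12 bytes): EE 8D 89 F1 BB 93 9D D3 B2 DF A2 43.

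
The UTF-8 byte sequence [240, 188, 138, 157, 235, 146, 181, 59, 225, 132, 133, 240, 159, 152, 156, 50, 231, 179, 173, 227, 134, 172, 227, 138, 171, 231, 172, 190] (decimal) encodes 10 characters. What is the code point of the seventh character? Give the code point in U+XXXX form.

U+7CED

Offset 0: leading byte 0xF0 = 11110000 → 4-byte char #1 = F0 BC 8A 9D.
Offset 4: leading byte 0xEB = 11101011 → 3-byte char #2 = EB 92 B5.
Offset 7: leading byte 0x3B = 00111011 → 1-byte char #3 = 3B.
Offset 8: leading byte 0xE1 = 11100001 → 3-byte char #4 = E1 84 85.
Offset 11: leading byte 0xF0 = 11110000 → 4-byte char #5 = F0 9F 98 9C.
Offset 15: leading byte 0x32 = 00110010 → 1-byte char #6 = 32.
Offset 16: leading byte 0xE7 = 11100111 → 3-byte char #7 = E7 B3 AD.
Leading byte 0xE7 = 11100111 matches 1110xxxx → 3-byte sequence.
Byte 1: 0xE7 = 11100111, payload 0111 (4 bits).
Byte 2: 0xB3 = 10110011 (10xxxxxx ✓), payload 110011.
Byte 3: 0xAD = 10101101 (10xxxxxx ✓), payload 101101.
Concatenate: 0111110011101101 = 0x7CED (16 bits → U+7CED).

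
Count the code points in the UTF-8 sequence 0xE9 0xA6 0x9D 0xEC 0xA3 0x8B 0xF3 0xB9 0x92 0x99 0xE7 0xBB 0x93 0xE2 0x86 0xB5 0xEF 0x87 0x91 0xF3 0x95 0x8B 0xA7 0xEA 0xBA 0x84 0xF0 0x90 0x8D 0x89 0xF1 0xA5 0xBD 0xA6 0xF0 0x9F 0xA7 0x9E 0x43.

Byte at offset 0: 0xE9 = 11101001 → 3-byte char (#1). Advance 3.
Byte at offset 3: 0xEC = 11101100 → 3-byte char (#2). Advance 3.
Byte at offset 6: 0xF3 = 11110011 → 4-byte char (#3). Advance 4.
Byte at offset 10: 0xE7 = 11100111 → 3-byte char (#4). Advance 3.
Byte at offset 13: 0xE2 = 11100010 → 3-byte char (#5). Advance 3.
Byte at offset 16: 0xEF = 11101111 → 3-byte char (#6). Advance 3.
Byte at offset 19: 0xF3 = 11110011 → 4-byte char (#7). Advance 4.
Byte at offset 23: 0xEA = 11101010 → 3-byte char (#8). Advance 3.
Byte at offset 26: 0xF0 = 11110000 → 4-byte char (#9). Advance 4.
Byte at offset 30: 0xF1 = 11110001 → 4-byte char (#10). Advance 4.
Byte at offset 34: 0xF0 = 11110000 → 4-byte char (#11). Advance 4.
Byte at offset 38: 0x43 = 01000011 → 1-byte char (#12). Advance 1.
Reached end at offset 39 after 12 code points.

12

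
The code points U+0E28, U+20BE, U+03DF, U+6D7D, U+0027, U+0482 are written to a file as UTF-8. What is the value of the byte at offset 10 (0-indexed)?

U+0E28 → 3-byte form E0 B8 A8 at offsets 0–2.
U+20BE → 3-byte form E2 82 BE at offsets 3–5.
U+03DF → 2-byte form CF 9F at offsets 6–7.
U+6D7D → 3-byte form E6 B5 BD at offsets 8–10.
Offset 10 falls in char 4's range; it's byte 3 of E6 B5 BD = 0xBD.

0xBD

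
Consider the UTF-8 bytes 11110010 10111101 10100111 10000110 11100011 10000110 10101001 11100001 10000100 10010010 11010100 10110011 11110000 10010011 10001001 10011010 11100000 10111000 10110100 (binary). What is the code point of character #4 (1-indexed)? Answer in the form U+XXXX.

U+0533

Offset 0: leading byte 0xF2 = 11110010 → 4-byte char #1 = F2 BD A7 86.
Offset 4: leading byte 0xE3 = 11100011 → 3-byte char #2 = E3 86 A9.
Offset 7: leading byte 0xE1 = 11100001 → 3-byte char #3 = E1 84 92.
Offset 10: leading byte 0xD4 = 11010100 → 2-byte char #4 = D4 B3.
Leading byte 0xD4 = 11010100 matches 110xxxxx → 2-byte sequence.
Byte 1: 0xD4 = 11010100, payload 10100 (5 bits).
Byte 2: 0xB3 = 10110011 (10xxxxxx ✓), payload 110011.
Concatenate: 10100110011 = 0x533 (11 bits → U+0533).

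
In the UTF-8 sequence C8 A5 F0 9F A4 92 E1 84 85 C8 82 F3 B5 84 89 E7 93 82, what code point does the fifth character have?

U+F5109

Offset 0: leading byte 0xC8 = 11001000 → 2-byte char #1 = C8 A5.
Offset 2: leading byte 0xF0 = 11110000 → 4-byte char #2 = F0 9F A4 92.
Offset 6: leading byte 0xE1 = 11100001 → 3-byte char #3 = E1 84 85.
Offset 9: leading byte 0xC8 = 11001000 → 2-byte char #4 = C8 82.
Offset 11: leading byte 0xF3 = 11110011 → 4-byte char #5 = F3 B5 84 89.
Leading byte 0xF3 = 11110011 matches 11110xxx → 4-byte sequence.
Byte 1: 0xF3 = 11110011, payload 011 (3 bits).
Byte 2: 0xB5 = 10110101 (10xxxxxx ✓), payload 110101.
Byte 3: 0x84 = 10000100 (10xxxxxx ✓), payload 000100.
Byte 4: 0x89 = 10001001 (10xxxxxx ✓), payload 001001.
Concatenate: 011110101000100001001 = 0xF5109 (21 bits → U+F5109).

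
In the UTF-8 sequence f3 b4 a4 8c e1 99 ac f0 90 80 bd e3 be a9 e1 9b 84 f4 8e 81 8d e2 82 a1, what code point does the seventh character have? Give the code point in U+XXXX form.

Offset 0: leading byte 0xF3 = 11110011 → 4-byte char #1 = F3 B4 A4 8C.
Offset 4: leading byte 0xE1 = 11100001 → 3-byte char #2 = E1 99 AC.
Offset 7: leading byte 0xF0 = 11110000 → 4-byte char #3 = F0 90 80 BD.
Offset 11: leading byte 0xE3 = 11100011 → 3-byte char #4 = E3 BE A9.
Offset 14: leading byte 0xE1 = 11100001 → 3-byte char #5 = E1 9B 84.
Offset 17: leading byte 0xF4 = 11110100 → 4-byte char #6 = F4 8E 81 8D.
Offset 21: leading byte 0xE2 = 11100010 → 3-byte char #7 = E2 82 A1.
Leading byte 0xE2 = 11100010 matches 1110xxxx → 3-byte sequence.
Byte 1: 0xE2 = 11100010, payload 0010 (4 bits).
Byte 2: 0x82 = 10000010 (10xxxxxx ✓), payload 000010.
Byte 3: 0xA1 = 10100001 (10xxxxxx ✓), payload 100001.
Concatenate: 0010000010100001 = 0x20A1 (16 bits → U+20A1).

U+20A1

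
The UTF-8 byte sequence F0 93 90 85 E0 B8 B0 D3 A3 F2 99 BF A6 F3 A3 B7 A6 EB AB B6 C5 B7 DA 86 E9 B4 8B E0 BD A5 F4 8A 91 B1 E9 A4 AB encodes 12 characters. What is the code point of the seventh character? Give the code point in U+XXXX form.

U+0177

Offset 0: leading byte 0xF0 = 11110000 → 4-byte char #1 = F0 93 90 85.
Offset 4: leading byte 0xE0 = 11100000 → 3-byte char #2 = E0 B8 B0.
Offset 7: leading byte 0xD3 = 11010011 → 2-byte char #3 = D3 A3.
Offset 9: leading byte 0xF2 = 11110010 → 4-byte char #4 = F2 99 BF A6.
Offset 13: leading byte 0xF3 = 11110011 → 4-byte char #5 = F3 A3 B7 A6.
Offset 17: leading byte 0xEB = 11101011 → 3-byte char #6 = EB AB B6.
Offset 20: leading byte 0xC5 = 11000101 → 2-byte char #7 = C5 B7.
Leading byte 0xC5 = 11000101 matches 110xxxxx → 2-byte sequence.
Byte 1: 0xC5 = 11000101, payload 00101 (5 bits).
Byte 2: 0xB7 = 10110111 (10xxxxxx ✓), payload 110111.
Concatenate: 00101110111 = 0x177 (11 bits → U+0177).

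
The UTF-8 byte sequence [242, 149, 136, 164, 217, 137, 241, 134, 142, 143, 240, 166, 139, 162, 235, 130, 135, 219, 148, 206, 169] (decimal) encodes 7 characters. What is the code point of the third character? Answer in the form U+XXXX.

U+4638F

Offset 0: leading byte 0xF2 = 11110010 → 4-byte char #1 = F2 95 88 A4.
Offset 4: leading byte 0xD9 = 11011001 → 2-byte char #2 = D9 89.
Offset 6: leading byte 0xF1 = 11110001 → 4-byte char #3 = F1 86 8E 8F.
Leading byte 0xF1 = 11110001 matches 11110xxx → 4-byte sequence.
Byte 1: 0xF1 = 11110001, payload 001 (3 bits).
Byte 2: 0x86 = 10000110 (10xxxxxx ✓), payload 000110.
Byte 3: 0x8E = 10001110 (10xxxxxx ✓), payload 001110.
Byte 4: 0x8F = 10001111 (10xxxxxx ✓), payload 001111.
Concatenate: 001000110001110001111 = 0x4638F (21 bits → U+4638F).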